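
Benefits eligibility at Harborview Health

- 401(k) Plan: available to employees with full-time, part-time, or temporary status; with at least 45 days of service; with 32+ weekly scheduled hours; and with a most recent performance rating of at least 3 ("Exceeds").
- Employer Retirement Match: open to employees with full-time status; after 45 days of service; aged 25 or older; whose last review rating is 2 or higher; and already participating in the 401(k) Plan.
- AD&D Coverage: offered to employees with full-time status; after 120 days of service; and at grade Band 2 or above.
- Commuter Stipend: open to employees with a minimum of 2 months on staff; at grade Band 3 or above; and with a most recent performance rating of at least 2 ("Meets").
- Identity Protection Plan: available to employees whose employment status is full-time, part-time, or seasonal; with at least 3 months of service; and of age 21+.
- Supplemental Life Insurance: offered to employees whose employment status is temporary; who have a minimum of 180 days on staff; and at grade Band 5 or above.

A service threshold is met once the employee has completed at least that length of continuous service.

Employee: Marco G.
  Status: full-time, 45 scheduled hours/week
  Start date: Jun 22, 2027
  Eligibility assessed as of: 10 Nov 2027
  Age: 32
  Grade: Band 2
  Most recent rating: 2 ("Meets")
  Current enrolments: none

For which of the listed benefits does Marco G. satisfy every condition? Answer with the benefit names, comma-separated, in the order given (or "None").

Service from Jun 22, 2027 to 10 Nov 2027: 141 days.
401(k) Plan — status full-time ✓; service 141 days ≥ 45 days ✓; 45 hrs/wk ≥ 32 ✓; rating 2 < 3 ✗ → not eligible.
Employer Retirement Match — status full-time ✓; service 141 days ≥ 45 days ✓; age 32 ≥ 25 ✓; rating 2 ≥ 2 ✓; not enrolled in 401(k) Plan ✗ → not eligible.
AD&D Coverage — status full-time ✓; service 141 days ≥ 120 days ✓; grade Band 2 ≥ Band 2 ✓ → eligible.
Commuter Stipend — service 141 days ≥ 2 months (≈60 days) ✓; grade Band 2 < Band 3 ✗ → not eligible.
Identity Protection Plan — status full-time ✓; service 141 days ≥ 3 months (≈90 days) ✓; age 32 ≥ 21 ✓ → eligible.
Supplemental Life Insurance — status full-time ✗ (requires temporary) → not eligible.

AD&D Coverage, Identity Protection Plan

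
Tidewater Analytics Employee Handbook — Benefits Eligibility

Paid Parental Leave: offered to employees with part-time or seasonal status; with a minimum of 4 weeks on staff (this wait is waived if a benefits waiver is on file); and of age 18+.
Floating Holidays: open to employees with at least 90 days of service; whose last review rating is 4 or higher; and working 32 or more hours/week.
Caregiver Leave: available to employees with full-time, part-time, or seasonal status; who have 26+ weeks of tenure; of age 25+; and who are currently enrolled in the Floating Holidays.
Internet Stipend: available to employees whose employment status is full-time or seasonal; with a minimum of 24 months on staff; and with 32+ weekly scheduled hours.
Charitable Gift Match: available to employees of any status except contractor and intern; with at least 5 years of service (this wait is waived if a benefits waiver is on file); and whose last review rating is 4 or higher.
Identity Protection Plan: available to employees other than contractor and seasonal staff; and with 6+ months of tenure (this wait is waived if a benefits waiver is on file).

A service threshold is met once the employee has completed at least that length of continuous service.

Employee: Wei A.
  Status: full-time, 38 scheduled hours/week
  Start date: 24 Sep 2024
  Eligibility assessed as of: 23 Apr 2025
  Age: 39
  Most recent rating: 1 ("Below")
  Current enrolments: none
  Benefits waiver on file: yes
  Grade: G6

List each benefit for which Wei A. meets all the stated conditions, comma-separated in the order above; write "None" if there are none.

Service from 24 Sep 2024 to 23 Apr 2025: 211 days.
Paid Parental Leave — status full-time ✗ (requires part-time or seasonal) → not eligible.
Floating Holidays — service 211 days ≥ 90 days ✓; rating 1 < 4 ✗ → not eligible.
Caregiver Leave — status full-time ✓; service 211 days ≥ 26 weeks (≈182 days) ✓; age 39 ≥ 25 ✓; not enrolled in Floating Holidays ✗ → not eligible.
Internet Stipend — status full-time ✓; service 211 days < 24 months (≈720 days) ✗ → not eligible.
Charitable Gift Match — status full-time ✓ (not excluded); benefits waiver on file ✓; rating 1 < 4 ✗ → not eligible.
Identity Protection Plan — status full-time ✓ (not excluded); benefits waiver on file ✓ → eligible.

Identity Protection Plan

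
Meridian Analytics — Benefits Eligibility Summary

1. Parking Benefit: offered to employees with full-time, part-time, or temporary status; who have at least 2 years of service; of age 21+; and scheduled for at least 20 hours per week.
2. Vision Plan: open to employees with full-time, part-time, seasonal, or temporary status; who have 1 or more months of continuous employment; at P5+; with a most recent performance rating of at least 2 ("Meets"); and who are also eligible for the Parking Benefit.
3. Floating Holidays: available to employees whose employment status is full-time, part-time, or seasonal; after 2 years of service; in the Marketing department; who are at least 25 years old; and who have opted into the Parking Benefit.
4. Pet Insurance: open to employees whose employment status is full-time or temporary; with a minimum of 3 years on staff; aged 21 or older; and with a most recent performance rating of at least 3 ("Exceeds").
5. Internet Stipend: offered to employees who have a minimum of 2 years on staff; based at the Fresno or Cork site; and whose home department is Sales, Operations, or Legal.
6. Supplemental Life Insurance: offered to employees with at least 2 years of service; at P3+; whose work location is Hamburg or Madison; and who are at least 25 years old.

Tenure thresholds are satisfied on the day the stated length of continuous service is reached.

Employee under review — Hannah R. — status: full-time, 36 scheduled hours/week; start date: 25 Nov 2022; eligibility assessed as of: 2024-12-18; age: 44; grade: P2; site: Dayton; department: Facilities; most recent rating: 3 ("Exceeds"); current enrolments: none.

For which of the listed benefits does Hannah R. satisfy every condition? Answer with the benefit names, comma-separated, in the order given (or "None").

Parking Benefit

Service from 25 Nov 2022 to 2024-12-18: 754 days.
Parking Benefit — status full-time ✓; service 754 days ≥ 2 years (≈730 days) ✓; age 44 ≥ 21 ✓; 36 hrs/wk ≥ 20 ✓ → eligible.
Vision Plan — status full-time ✓; service 754 days ≥ 1 month (≈30 days) ✓; grade P2 < P5 ✗ → not eligible.
Floating Holidays — status full-time ✓; service 754 days ≥ 2 years (≈730 days) ✓; dept Facilities ✗ → not eligible.
Pet Insurance — status full-time ✓; service 754 days < 3 years (≈1095 days) ✗ → not eligible.
Internet Stipend — service 754 days ≥ 2 years (≈730 days) ✓; site Dayton ✗ (not Fresno or Cork) → not eligible.
Supplemental Life Insurance — service 754 days ≥ 2 years (≈730 days) ✓; grade P2 < P3 ✗ → not eligible.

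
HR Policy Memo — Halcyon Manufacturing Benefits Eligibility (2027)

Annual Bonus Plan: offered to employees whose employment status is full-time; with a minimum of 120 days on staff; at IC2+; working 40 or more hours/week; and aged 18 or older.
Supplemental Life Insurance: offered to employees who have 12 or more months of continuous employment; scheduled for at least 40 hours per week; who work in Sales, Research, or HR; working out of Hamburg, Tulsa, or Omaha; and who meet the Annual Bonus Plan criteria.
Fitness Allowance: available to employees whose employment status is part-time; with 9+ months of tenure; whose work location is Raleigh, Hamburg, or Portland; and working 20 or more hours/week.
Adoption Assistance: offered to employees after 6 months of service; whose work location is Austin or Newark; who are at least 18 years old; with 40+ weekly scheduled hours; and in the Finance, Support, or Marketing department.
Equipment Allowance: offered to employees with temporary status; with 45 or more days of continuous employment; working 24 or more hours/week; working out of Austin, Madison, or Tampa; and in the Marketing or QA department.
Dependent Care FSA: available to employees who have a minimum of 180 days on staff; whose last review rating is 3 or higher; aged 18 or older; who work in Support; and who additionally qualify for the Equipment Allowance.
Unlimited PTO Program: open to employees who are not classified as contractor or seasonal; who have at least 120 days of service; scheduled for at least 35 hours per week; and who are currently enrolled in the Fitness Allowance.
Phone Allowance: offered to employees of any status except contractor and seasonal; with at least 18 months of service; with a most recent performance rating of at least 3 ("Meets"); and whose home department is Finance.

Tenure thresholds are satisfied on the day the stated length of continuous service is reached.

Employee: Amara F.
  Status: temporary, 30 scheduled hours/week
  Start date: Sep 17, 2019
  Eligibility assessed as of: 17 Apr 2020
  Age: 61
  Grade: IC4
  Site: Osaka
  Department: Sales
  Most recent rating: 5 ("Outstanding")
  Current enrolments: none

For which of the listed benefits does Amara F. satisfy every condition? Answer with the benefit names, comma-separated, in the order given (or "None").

None

Service from Sep 17, 2019 to 17 Apr 2020: 213 days.
Annual Bonus Plan — status temporary ✗ (requires full-time) → not eligible.
Supplemental Life Insurance — service 213 days < 12 months (≈360 days) ✗ → not eligible.
Fitness Allowance — status temporary ✗ (requires part-time) → not eligible.
Adoption Assistance — service 213 days ≥ 6 months (≈180 days) ✓; site Osaka ✗ (not Austin or Newark) → not eligible.
Equipment Allowance — status temporary ✓; service 213 days ≥ 45 days ✓; 30 hrs/wk ≥ 24 ✓; site Osaka ✗ (not Austin, Madison, or Tampa) → not eligible.
Dependent Care FSA — service 213 days ≥ 180 days ✓; rating 5 ≥ 3 ✓; age 61 ≥ 18 ✓; dept Sales ✗ → not eligible.
Unlimited PTO Program — status temporary ✓ (not excluded); service 213 days ≥ 120 days ✓; 30 hrs/wk < 35 ✗ → not eligible.
Phone Allowance — status temporary ✓ (not excluded); service 213 days < 18 months (≈540 days) ✗ → not eligible.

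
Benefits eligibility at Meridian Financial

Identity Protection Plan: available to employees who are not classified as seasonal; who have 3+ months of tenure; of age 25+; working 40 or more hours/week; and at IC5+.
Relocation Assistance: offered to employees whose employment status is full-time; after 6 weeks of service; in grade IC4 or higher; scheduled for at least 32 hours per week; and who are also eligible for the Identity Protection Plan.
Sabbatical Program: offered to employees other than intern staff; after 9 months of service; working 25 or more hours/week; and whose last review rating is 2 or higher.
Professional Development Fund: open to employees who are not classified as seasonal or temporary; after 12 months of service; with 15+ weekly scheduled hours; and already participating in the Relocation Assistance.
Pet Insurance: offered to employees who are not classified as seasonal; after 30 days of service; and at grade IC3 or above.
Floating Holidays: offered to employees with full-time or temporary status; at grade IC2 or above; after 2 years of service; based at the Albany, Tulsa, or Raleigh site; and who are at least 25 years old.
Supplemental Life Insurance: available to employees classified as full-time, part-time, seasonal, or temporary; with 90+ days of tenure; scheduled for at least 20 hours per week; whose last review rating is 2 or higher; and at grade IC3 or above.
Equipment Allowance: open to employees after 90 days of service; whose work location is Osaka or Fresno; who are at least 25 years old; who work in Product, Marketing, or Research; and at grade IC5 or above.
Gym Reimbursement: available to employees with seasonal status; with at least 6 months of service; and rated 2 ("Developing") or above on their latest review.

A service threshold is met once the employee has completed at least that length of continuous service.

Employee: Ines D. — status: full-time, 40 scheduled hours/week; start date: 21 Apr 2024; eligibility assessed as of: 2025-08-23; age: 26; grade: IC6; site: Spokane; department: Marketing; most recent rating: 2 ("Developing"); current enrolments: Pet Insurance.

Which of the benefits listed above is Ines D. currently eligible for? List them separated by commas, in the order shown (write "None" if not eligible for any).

Identity Protection Plan, Relocation Assistance, Sabbatical Program, Pet Insurance, Supplemental Life Insurance

Service from 21 Apr 2024 to 2025-08-23: 489 days.
Identity Protection Plan — status full-time ✓ (not excluded); service 489 days ≥ 3 months (≈90 days) ✓; age 26 ≥ 25 ✓; 40 hrs/wk ≥ 40 ✓; grade IC6 ≥ IC5 ✓ → eligible.
Relocation Assistance — status full-time ✓; service 489 days ≥ 6 weeks (≈42 days) ✓; grade IC6 ≥ IC4 ✓; 40 hrs/wk ≥ 32 ✓; eligible for Identity Protection Plan ✓ → eligible.
Sabbatical Program — status full-time ✓ (not excluded); service 489 days ≥ 9 months (≈270 days) ✓; 40 hrs/wk ≥ 25 ✓; rating 2 ≥ 2 ✓ → eligible.
Professional Development Fund — status full-time ✓ (not excluded); service 489 days ≥ 12 months (≈360 days) ✓; 40 hrs/wk ≥ 15 ✓; not enrolled in Relocation Assistance ✗ → not eligible.
Pet Insurance — status full-time ✓ (not excluded); service 489 days ≥ 30 days ✓; grade IC6 ≥ IC3 ✓ → eligible.
Floating Holidays — status full-time ✓; grade IC6 ≥ IC2 ✓; service 489 days < 2 years (≈730 days) ✗ → not eligible.
Supplemental Life Insurance — status full-time ✓; service 489 days ≥ 90 days ✓; 40 hrs/wk ≥ 20 ✓; rating 2 ≥ 2 ✓; grade IC6 ≥ IC3 ✓ → eligible.
Equipment Allowance — service 489 days ≥ 90 days ✓; site Spokane ✗ (not Osaka or Fresno) → not eligible.
Gym Reimbursement — status full-time ✗ (requires seasonal) → not eligible.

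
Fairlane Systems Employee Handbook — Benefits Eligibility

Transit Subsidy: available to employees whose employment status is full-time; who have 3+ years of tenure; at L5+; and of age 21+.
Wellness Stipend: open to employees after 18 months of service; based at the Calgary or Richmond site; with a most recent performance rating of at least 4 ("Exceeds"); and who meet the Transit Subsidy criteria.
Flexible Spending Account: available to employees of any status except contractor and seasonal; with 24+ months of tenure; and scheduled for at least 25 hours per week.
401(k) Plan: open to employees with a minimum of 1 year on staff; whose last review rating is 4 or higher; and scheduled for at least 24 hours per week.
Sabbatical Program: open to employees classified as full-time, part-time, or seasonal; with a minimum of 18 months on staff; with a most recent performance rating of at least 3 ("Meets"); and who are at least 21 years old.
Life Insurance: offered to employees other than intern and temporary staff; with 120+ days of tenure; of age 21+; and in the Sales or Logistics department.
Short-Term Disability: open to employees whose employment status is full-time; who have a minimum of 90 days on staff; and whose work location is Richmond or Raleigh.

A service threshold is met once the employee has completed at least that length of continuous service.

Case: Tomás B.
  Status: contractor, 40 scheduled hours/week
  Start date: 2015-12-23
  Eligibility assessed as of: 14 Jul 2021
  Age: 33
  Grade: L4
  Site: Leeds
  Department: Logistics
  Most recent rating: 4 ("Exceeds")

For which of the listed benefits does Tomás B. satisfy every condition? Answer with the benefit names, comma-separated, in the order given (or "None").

401(k) Plan, Life Insurance

Service from 2015-12-23 to 14 Jul 2021: 2030 days.
Transit Subsidy — status contractor ✗ (requires full-time) → not eligible.
Wellness Stipend — service 2030 days ≥ 18 months (≈540 days) ✓; site Leeds ✗ (not Calgary or Richmond) → not eligible.
Flexible Spending Account — status contractor ✗ (excluded) → not eligible.
401(k) Plan — service 2030 days ≥ 1 year (≈365 days) ✓; rating 4 ≥ 4 ✓; 40 hrs/wk ≥ 24 ✓ → eligible.
Sabbatical Program — status contractor ✗ (requires full-time, part-time, or seasonal) → not eligible.
Life Insurance — status contractor ✓ (not excluded); service 2030 days ≥ 120 days ✓; age 33 ≥ 21 ✓; dept Logistics ✓ → eligible.
Short-Term Disability — status contractor ✗ (requires full-time) → not eligible.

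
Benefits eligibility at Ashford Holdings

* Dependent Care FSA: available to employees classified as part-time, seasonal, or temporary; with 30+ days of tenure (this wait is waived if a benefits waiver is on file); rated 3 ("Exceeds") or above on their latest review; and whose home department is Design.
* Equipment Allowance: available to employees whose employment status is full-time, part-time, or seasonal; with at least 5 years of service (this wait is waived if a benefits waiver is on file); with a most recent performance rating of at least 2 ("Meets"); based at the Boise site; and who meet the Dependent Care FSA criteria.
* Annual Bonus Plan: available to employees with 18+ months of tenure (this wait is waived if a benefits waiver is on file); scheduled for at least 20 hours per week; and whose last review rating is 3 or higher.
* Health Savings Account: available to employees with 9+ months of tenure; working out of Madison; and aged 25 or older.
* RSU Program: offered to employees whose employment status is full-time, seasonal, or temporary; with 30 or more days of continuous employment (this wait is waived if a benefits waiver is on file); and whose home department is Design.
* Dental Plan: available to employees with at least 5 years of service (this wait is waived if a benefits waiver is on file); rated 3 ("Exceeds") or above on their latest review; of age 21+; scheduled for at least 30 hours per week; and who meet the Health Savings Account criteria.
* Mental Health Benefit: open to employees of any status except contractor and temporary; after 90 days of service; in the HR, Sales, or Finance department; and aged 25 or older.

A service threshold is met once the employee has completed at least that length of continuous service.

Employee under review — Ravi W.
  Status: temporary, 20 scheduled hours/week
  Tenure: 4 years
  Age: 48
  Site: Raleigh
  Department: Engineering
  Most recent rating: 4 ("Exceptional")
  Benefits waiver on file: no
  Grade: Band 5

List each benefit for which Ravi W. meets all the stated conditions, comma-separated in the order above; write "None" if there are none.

Dependent Care FSA — status temporary ✓; no waiver, service 4 years ≥ 30 days ✓; rating 4 ≥ 3 ✓; dept Engineering ✗ → not eligible.
Equipment Allowance — status temporary ✗ (requires full-time, part-time, or seasonal) → not eligible.
Annual Bonus Plan — no waiver, service 4 years ≥ 18 months (≈540 days) ✓; 20 hrs/wk ≥ 20 ✓; rating 4 ≥ 3 ✓ → eligible.
Health Savings Account — service 4 years ≥ 9 months (≈270 days) ✓; site Raleigh ✗ (not Madison) → not eligible.
RSU Program — status temporary ✓; no waiver, service 4 years ≥ 30 days ✓; dept Engineering ✗ → not eligible.
Dental Plan — no waiver, service 4 years < 5 years ✗ → not eligible.
Mental Health Benefit — status temporary ✗ (excluded) → not eligible.

Annual Bonus Plan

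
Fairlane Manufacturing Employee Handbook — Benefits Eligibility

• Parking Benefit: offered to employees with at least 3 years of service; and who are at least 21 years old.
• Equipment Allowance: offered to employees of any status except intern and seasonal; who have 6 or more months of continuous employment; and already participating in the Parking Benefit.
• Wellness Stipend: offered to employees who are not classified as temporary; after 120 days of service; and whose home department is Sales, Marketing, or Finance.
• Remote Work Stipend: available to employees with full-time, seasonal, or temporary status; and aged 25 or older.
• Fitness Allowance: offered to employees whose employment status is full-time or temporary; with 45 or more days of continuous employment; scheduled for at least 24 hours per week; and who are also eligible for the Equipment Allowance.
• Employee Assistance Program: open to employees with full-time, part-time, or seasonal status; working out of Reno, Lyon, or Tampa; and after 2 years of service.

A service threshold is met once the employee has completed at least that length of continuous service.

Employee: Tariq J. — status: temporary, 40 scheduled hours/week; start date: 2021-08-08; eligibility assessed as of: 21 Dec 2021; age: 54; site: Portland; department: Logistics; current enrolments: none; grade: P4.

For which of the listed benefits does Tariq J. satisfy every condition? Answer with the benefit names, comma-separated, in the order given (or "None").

Remote Work Stipend

Service from 2021-08-08 to 21 Dec 2021: 135 days.
Parking Benefit — service 135 days < 3 years (≈1095 days) ✗ → not eligible.
Equipment Allowance — status temporary ✓ (not excluded); service 135 days < 6 months (≈180 days) ✗ → not eligible.
Wellness Stipend — status temporary ✗ (excluded) → not eligible.
Remote Work Stipend — status temporary ✓; age 54 ≥ 25 ✓ → eligible.
Fitness Allowance — status temporary ✓; service 135 days ≥ 45 days ✓; 40 hrs/wk ≥ 24 ✓; not eligible for Equipment Allowance ✗ → not eligible.
Employee Assistance Program — status temporary ✗ (requires full-time, part-time, or seasonal) → not eligible.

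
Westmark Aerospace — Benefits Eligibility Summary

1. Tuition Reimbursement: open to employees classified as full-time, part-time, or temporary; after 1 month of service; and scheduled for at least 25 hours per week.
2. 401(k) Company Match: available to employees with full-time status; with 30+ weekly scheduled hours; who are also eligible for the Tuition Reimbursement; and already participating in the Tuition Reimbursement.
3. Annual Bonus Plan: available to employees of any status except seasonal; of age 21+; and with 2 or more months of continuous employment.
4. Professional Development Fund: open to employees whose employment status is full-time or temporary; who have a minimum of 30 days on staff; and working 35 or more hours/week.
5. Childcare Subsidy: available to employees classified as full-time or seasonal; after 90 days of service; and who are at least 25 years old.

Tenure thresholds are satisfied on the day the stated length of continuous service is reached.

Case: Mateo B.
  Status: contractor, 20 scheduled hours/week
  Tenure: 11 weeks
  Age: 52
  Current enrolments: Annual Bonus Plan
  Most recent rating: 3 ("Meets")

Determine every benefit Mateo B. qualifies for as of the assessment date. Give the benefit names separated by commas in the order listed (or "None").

Tuition Reimbursement — status contractor ✗ (requires full-time, part-time, or temporary) → not eligible.
401(k) Company Match — status contractor ✗ (requires full-time) → not eligible.
Annual Bonus Plan — status contractor ✓ (not excluded); age 52 ≥ 21 ✓; service 11 weeks ≥ 2 months (≈60 days) ✓ → eligible.
Professional Development Fund — status contractor ✗ (requires full-time or temporary) → not eligible.
Childcare Subsidy — status contractor ✗ (requires full-time or seasonal) → not eligible.

Annual Bonus Plan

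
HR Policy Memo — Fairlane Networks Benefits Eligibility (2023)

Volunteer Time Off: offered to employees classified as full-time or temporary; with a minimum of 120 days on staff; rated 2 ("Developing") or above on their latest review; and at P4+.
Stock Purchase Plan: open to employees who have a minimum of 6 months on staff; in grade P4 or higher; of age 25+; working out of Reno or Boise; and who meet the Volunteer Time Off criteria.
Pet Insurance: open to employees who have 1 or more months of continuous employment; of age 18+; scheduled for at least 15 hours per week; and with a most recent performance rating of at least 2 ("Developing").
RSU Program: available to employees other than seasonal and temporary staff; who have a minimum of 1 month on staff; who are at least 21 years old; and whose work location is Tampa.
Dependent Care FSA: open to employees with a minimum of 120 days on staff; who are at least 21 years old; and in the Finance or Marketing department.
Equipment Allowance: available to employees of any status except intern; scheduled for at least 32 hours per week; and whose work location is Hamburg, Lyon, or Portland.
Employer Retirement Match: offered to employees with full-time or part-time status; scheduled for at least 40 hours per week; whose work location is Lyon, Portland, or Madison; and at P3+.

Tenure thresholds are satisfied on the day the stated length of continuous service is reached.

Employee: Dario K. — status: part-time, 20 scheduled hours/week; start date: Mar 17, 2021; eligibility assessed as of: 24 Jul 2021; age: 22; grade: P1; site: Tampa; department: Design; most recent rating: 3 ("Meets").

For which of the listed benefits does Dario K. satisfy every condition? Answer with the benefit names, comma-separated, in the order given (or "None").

Pet Insurance, RSU Program

Service from Mar 17, 2021 to 24 Jul 2021: 129 days.
Volunteer Time Off — status part-time ✗ (requires full-time or temporary) → not eligible.
Stock Purchase Plan — service 129 days < 6 months (≈180 days) ✗ → not eligible.
Pet Insurance — service 129 days ≥ 1 month (≈30 days) ✓; age 22 ≥ 18 ✓; 20 hrs/wk ≥ 15 ✓; rating 3 ≥ 2 ✓ → eligible.
RSU Program — status part-time ✓ (not excluded); service 129 days ≥ 1 month (≈30 days) ✓; age 22 ≥ 21 ✓; site Tampa ✓ → eligible.
Dependent Care FSA — service 129 days ≥ 120 days ✓; age 22 ≥ 21 ✓; dept Design ✗ → not eligible.
Equipment Allowance — status part-time ✓ (not excluded); 20 hrs/wk < 32 ✗ → not eligible.
Employer Retirement Match — status part-time ✓; 20 hrs/wk < 40 ✗ → not eligible.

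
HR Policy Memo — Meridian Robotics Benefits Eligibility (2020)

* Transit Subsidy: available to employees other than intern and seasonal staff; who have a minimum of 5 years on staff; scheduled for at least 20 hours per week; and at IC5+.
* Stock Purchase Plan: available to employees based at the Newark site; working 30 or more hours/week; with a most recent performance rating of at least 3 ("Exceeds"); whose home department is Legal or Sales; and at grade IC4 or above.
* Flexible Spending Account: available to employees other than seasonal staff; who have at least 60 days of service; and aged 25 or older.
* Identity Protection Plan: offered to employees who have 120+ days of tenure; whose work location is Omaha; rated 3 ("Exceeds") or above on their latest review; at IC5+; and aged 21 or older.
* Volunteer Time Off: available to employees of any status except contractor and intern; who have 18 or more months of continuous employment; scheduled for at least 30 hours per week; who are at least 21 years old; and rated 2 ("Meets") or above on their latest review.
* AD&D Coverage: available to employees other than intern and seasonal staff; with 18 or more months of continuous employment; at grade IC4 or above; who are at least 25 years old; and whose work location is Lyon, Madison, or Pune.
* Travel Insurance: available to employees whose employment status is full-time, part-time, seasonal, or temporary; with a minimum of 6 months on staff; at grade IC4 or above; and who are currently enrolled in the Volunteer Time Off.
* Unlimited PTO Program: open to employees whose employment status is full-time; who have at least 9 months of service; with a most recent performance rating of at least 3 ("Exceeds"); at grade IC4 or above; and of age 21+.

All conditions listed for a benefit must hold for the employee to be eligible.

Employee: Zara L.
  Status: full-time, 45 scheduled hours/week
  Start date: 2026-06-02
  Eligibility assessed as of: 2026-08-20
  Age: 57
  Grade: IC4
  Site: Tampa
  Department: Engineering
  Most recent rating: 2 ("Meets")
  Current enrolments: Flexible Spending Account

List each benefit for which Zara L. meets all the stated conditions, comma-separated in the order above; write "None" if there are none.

Flexible Spending Account

Service from 2026-06-02 to 2026-08-20: 79 days.
Transit Subsidy — status full-time ✓ (not excluded); service 79 days < 5 years (≈1825 days) ✗ → not eligible.
Stock Purchase Plan — site Tampa ✗ (not Newark) → not eligible.
Flexible Spending Account — status full-time ✓ (not excluded); service 79 days ≥ 60 days ✓; age 57 ≥ 25 ✓ → eligible.
Identity Protection Plan — service 79 days < 120 days ✗ → not eligible.
Volunteer Time Off — status full-time ✓ (not excluded); service 79 days < 18 months (≈540 days) ✗ → not eligible.
AD&D Coverage — status full-time ✓ (not excluded); service 79 days < 18 months (≈540 days) ✗ → not eligible.
Travel Insurance — status full-time ✓; service 79 days < 6 months (≈180 days) ✗ → not eligible.
Unlimited PTO Program — status full-time ✓; service 79 days < 9 months (≈270 days) ✗ → not eligible.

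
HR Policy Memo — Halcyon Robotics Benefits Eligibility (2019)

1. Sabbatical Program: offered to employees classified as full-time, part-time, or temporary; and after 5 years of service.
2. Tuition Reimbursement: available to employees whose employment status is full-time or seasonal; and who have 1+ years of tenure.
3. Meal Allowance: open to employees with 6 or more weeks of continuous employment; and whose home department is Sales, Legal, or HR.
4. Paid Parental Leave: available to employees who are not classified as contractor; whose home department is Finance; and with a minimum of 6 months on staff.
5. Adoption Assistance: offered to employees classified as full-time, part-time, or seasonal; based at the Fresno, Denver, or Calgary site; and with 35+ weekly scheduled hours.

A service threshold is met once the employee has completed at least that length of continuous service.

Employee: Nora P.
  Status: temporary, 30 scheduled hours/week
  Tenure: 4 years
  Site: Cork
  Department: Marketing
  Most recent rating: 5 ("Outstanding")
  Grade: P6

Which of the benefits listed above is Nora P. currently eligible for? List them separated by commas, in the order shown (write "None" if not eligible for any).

Sabbatical Program — status temporary ✓; service 4 years < 5 years ✗ → not eligible.
Tuition Reimbursement — status temporary ✗ (requires full-time or seasonal) → not eligible.
Meal Allowance — service 4 years ≥ 6 weeks (≈42 days) ✓; dept Marketing ✗ → not eligible.
Paid Parental Leave — status temporary ✓ (not excluded); dept Marketing ✗ → not eligible.
Adoption Assistance — status temporary ✗ (requires full-time, part-time, or seasonal) → not eligible.

None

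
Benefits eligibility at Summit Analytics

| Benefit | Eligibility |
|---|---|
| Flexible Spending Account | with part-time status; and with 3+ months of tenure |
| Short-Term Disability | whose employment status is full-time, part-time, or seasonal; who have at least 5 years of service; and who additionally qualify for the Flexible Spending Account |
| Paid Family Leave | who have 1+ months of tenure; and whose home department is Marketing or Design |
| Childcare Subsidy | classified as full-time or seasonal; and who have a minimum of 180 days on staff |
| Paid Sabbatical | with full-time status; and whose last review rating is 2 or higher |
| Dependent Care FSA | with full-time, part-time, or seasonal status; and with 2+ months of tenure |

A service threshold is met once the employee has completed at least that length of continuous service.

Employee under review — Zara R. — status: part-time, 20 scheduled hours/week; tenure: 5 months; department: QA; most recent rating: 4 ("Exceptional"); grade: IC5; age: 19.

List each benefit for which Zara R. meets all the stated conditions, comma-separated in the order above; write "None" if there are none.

Flexible Spending Account — status part-time ✓; service 5 months ≥ 3 months ✓ → eligible.
Short-Term Disability — status part-time ✓; service 5 months < 5 years (≈1825 days) ✗ → not eligible.
Paid Family Leave — service 5 months ≥ 1 month ✓; dept QA ✗ → not eligible.
Childcare Subsidy — status part-time ✗ (requires full-time or seasonal) → not eligible.
Paid Sabbatical — status part-time ✗ (requires full-time) → not eligible.
Dependent Care FSA — status part-time ✓; service 5 months ≥ 2 months ✓ → eligible.

Flexible Spending Account, Dependent Care FSA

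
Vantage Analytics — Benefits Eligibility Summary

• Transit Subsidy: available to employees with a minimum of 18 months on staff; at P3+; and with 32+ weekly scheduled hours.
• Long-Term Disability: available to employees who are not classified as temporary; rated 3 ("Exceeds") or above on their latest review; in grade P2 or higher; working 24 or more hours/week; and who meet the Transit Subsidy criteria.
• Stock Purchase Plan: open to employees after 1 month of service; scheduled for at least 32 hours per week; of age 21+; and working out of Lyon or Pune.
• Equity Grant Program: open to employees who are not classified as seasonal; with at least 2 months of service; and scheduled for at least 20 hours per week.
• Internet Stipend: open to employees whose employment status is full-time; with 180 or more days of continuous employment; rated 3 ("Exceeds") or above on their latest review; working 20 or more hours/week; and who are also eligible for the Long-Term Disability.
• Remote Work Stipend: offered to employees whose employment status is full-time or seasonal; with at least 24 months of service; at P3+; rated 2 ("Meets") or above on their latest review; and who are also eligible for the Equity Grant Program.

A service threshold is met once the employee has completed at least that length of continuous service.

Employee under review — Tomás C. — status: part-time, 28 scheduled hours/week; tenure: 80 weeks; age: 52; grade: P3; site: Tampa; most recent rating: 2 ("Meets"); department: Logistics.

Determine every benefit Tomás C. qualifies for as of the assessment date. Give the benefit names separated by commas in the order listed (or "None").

Transit Subsidy — service 80 weeks ≥ 18 months (≈540 days) ✓; grade P3 ≥ P3 ✓; 28 hrs/wk < 32 ✗ → not eligible.
Long-Term Disability — status part-time ✓ (not excluded); rating 2 < 3 ✗ → not eligible.
Stock Purchase Plan — service 80 weeks ≥ 1 month (≈30 days) ✓; 28 hrs/wk < 32 ✗ → not eligible.
Equity Grant Program — status part-time ✓ (not excluded); service 80 weeks ≥ 2 months (≈60 days) ✓; 28 hrs/wk ≥ 20 ✓ → eligible.
Internet Stipend — status part-time ✗ (requires full-time) → not eligible.
Remote Work Stipend — status part-time ✗ (requires full-time or seasonal) → not eligible.

Equity Grant Program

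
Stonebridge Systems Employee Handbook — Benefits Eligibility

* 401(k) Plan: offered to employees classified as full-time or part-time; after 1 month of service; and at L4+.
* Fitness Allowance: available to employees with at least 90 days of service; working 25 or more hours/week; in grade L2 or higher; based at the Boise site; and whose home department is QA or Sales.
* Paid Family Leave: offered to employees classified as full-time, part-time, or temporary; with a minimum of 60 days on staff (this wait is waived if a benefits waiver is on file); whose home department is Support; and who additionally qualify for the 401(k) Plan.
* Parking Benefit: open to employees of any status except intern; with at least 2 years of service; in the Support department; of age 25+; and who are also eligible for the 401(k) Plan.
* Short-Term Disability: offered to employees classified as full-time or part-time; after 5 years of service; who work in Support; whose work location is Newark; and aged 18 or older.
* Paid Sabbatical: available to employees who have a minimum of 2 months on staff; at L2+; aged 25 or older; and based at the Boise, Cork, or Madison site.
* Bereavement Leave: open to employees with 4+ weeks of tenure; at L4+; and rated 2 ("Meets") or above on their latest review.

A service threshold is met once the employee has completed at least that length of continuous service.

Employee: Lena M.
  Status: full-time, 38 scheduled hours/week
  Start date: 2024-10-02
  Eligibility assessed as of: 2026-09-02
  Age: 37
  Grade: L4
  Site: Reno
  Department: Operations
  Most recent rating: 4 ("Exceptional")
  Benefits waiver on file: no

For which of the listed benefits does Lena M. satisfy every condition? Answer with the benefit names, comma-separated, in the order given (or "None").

401(k) Plan, Bereavement Leave

Service from 2024-10-02 to 2026-09-02: 700 days.
401(k) Plan — status full-time ✓; service 700 days ≥ 1 month (≈30 days) ✓; grade L4 ≥ L4 ✓ → eligible.
Fitness Allowance — service 700 days ≥ 90 days ✓; 38 hrs/wk ≥ 25 ✓; grade L4 ≥ L2 ✓; site Reno ✗ (not Boise) → not eligible.
Paid Family Leave — status full-time ✓; no waiver, service 700 days ≥ 60 days ✓; dept Operations ✗ → not eligible.
Parking Benefit — status full-time ✓ (not excluded); service 700 days < 2 years (≈730 days) ✗ → not eligible.
Short-Term Disability — status full-time ✓; service 700 days < 5 years (≈1825 days) ✗ → not eligible.
Paid Sabbatical — service 700 days ≥ 2 months (≈60 days) ✓; grade L4 ≥ L2 ✓; age 37 ≥ 25 ✓; site Reno ✗ (not Boise, Cork, or Madison) → not eligible.
Bereavement Leave — service 700 days ≥ 4 weeks (≈28 days) ✓; grade L4 ≥ L4 ✓; rating 4 ≥ 2 ✓ → eligible.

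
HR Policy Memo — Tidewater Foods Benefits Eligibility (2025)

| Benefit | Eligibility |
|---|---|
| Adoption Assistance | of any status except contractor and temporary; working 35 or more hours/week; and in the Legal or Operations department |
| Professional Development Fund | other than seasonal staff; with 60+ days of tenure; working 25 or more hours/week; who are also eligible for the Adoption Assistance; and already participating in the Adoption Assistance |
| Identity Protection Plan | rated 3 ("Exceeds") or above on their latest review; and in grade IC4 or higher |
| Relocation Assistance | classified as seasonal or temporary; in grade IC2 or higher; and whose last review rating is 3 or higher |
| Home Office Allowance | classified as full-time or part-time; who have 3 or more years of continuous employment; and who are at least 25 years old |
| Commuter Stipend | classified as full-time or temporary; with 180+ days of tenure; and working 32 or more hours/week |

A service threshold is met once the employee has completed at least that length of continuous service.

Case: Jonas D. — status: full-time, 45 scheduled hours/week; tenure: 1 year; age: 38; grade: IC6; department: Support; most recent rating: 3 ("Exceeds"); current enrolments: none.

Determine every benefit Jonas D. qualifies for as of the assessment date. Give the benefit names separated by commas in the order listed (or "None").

Adoption Assistance — status full-time ✓ (not excluded); 45 hrs/wk ≥ 35 ✓; dept Support ✗ → not eligible.
Professional Development Fund — status full-time ✓ (not excluded); service 1 year ≥ 60 days ✓; 45 hrs/wk ≥ 25 ✓; not eligible for Adoption Assistance ✗ → not eligible.
Identity Protection Plan — rating 3 ≥ 3 ✓; grade IC6 ≥ IC4 ✓ → eligible.
Relocation Assistance — status full-time ✗ (requires seasonal or temporary) → not eligible.
Home Office Allowance — status full-time ✓; service 1 year < 3 years ✗ → not eligible.
Commuter Stipend — status full-time ✓; service 1 year ≥ 180 days ✓; 45 hrs/wk ≥ 32 ✓ → eligible.

Identity Protection Plan, Commuter Stipend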